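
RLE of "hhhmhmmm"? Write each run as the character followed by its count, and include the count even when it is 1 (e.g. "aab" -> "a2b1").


String: "hhhmhmmm"
Scanning for consecutive runs:
  'h' x 3
  'm' x 1
  'h' x 1
  'm' x 3
RLE = "h3m1h1m3"


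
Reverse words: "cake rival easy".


Original: "cake rival easy"
Words (1..n): cake | rival | easy
Reversed (n..1): easy | rival | cake
Result = "easy rival cake"


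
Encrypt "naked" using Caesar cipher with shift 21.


Word: "naked"
Shift: 21
Each letter → (letter + shift) mod 26:
  'n' (13) + 21 = 8 → 'i'
  'a' (0) + 21 = 21 → 'v'
  'k' (10) + 21 = 5 → 'f'
  'e' (4) + 21 = 25 → 'z'
  'd' (3) + 21 = 24 → 'y'
Result = "ivfzy"


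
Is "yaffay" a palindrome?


Word: "yaffay"
Reversed: "yaffay"
Forward == Backward? yaffay == yaffay
Palindrome = Yes


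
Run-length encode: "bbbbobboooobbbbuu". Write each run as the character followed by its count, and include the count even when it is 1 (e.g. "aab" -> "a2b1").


String: "bbbbobboooobbbbuu"
Scanning for consecutive runs:
  'b' x 4
  'o' x 1
  'b' x 2
  'o' x 4
  'b' x 4
  'u' x 2
RLE = "b4o1b2o4b4u2"


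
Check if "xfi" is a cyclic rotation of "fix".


Word: "fix", Candidate: "xfi"
Method: check if candidate is substring of word+word
"fixfix" contains "xfi"? Yes
Is rotation = Yes


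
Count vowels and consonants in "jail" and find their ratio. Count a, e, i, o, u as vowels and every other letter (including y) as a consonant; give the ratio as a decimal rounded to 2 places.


Word: "jail"
Vowels (a,e,i,o,u): 2
Consonants: 2
Ratio = 2/2
= 1.00


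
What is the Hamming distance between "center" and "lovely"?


Comparing character by character (same length = 6):
  Pos 0: 'c' vs 'l' !=
  Pos 1: 'e' vs 'o' !=
  Pos 2: 'n' vs 'v' !=
  Pos 3: 't' vs 'e' !=
  Pos 4: 'e' vs 'l' !=
  Pos 5: 'r' vs 'y' !=
Hamming distance = 6


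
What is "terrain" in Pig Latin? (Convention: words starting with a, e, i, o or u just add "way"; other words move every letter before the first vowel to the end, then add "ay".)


Word: "terrain"
Starts with consonant(s) → move to end, add 'ay'
Consonant cluster: "t"
Pig Latin = "erraintay"


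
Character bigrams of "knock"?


Word: "knock" (length 5)
Number of bigrams = 5 - 2 + 1 = 4
  Position 0: "kn"
  Position 1: "no"
  Position 2: "oc"
  Position 3: "ck"
Bigrams = "kn", "no", "oc", "ck"


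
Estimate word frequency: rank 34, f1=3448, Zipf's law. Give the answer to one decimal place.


Zipf's law: f(r) = f(1) / r
f(1) = 3448
f(34) = 3448 / 34
= 101.4 occurrences


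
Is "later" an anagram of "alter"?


Word 1: "alter" → sorted: aelrt
Word 2: "later" → sorted: aelrt
Same letters? aelrt == aelrt
Anagram = Yes


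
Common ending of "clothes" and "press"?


Word 1: "clothes"
Word 2: "press"
Comparing from end:
  Pos -1: 's' == 's'
  Pos -2: 'e' != 's' (stop)
LCS = "s" (length 1)


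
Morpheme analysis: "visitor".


Word: "visitor"
Morphemes: visit | -or
Each morpheme carries meaning
= 2 morphemes


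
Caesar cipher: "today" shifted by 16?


Word: "today"
Shift: 16
Each letter → (letter + shift) mod 26:
  't' (19) + 16 = 9 → 'j'
  'o' (14) + 16 = 4 → 'e'
  'd' (3) + 16 = 19 → 't'
  'a' (0) + 16 = 16 → 'q'
  'y' (24) + 16 = 14 → 'o'
Result = "jetqo"


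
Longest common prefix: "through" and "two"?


Word 1: "through"
Word 2: "two"
Comparing from start:
  Pos 0: 't' == 't'
  Pos 1: 'h' != 'w' (stop)
LCP = "t" (length 1)


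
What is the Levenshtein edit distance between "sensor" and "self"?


Word 1: "sensor" (length 6)
Word 2: "self" (length 4)
One optimal edit sequence (insert/delete/substitute each cost 1):
  1. keep 's'
  2. keep 'e'
  3. delete 'n'  (+1)
  4. delete 's'  (+1)
  5. substitute 'o' -> 'l'  (+1)
  6. substitute 'r' -> 'f'  (+1)
Total edit operations: 4
Edit distance = 4


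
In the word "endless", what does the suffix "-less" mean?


Suffix: -less
Example: endless = end + -less
Meaning = without


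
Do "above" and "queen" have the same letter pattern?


Pattern of "above": [0, 1, 2, 3, 4]
Pattern of "queen": [0, 1, 2, 2, 3]
Patterns do not match
Same pattern = No


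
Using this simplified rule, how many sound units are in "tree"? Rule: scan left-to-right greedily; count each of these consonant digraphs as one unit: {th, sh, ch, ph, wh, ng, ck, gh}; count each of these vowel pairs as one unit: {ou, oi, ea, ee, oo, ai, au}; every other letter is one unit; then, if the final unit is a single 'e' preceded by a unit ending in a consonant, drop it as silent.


Word: "tree" (4 letters)
Left-to-right scan:
  (1) 't' (letter)
  (2) 'r' (letter)
  (3) 'ee' (vowel-pair)
Units from scan: 3
Sound units = 3 units


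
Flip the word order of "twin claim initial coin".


Original: "twin claim initial coin"
Words (1..n): twin | claim | initial | coin
Reversed (n..1): coin | initial | claim | twin
Result = "coin initial claim twin"


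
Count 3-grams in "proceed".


Word: "proceed" (length 7)
Number of 3-grams = length - 3 + 1 = 7 - 3 + 1
= 5


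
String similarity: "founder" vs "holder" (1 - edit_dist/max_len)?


Word 1: "founder" (length 7)
Word 2: "holder" (length 6)
One optimal edit sequence:
  1. substitute 'f' -> 'h'  (+1)
  2. keep 'o'
  3. delete 'u'  (+1)
  4. substitute 'n' -> 'l'  (+1)
  5. keep 'd'
  6. keep 'e'
  7. keep 'r'
Edit distance = 3
Max length = max(7, 6) = 7
Similarity = 1 - 3/7
= 0.5714


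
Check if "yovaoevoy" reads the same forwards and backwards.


Word: "yovaoevoy"
Reversed: "yoveoavoy"
Forward == Backward? yovaoevoy != yoveoavoy
Palindrome = No


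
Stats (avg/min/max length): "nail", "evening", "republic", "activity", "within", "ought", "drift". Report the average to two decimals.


Lengths: "nail"=4, "evening"=7, "republic"=8, "activity"=8, "within"=6, "ought"=5, "drift"=5
Sum = 43, Count = 7
Average = 43/7 = 6.14
= avg=6.14, min=4, max=8


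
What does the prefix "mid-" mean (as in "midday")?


Prefix: mid-
As in: midday -> mid- + day
Meaning = middle


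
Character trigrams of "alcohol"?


Word: "alcohol" (length 7)
Number of trigrams = 7 - 3 + 1 = 5
  Position 0: "alc"
  Position 1: "lco"
  Position 2: "coh"
  Position 3: "oho"
  Position 4: "hol"
Trigrams = "alc", "lco", "coh", "oho", "hol"


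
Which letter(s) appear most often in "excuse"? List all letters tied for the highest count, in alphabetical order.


Word: "excuse"
Letter counts:
  'c': 1
  'e': 2
  's': 1
  'u': 1
  'x': 1
Maximum count = 2
Most frequent = 'e' (2 times each)


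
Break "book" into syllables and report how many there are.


Word: "book"
Syllable breakdown: book
Counting: 1 part
= 1 syllable


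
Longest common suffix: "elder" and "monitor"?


Word 1: "elder"
Word 2: "monitor"
Comparing from end:
  Pos -1: 'r' == 'r'
  Pos -2: 'e' != 'o' (stop)
LCS = "r" (length 1)


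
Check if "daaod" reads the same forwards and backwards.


Word: "daaod"
Reversed: "doaad"
Forward == Backward? daaod != doaad
Palindrome = No


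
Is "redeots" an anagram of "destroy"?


Word 1: "destroy" → sorted: deorsty
Word 2: "redeots" → sorted: deeorst
Same letters? deorsty != deeorst
Anagram = No


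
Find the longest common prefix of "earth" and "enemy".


Word 1: "earth"
Word 2: "enemy"
Comparing from start:
  Pos 0: 'e' == 'e'
  Pos 1: 'a' != 'n' (stop)
LCP = "e" (length 1)


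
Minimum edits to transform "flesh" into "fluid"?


Word 1: "flesh" (length 5)
Word 2: "fluid" (length 5)
One optimal edit sequence (insert/delete/substitute each cost 1):
  1. keep 'f'
  2. keep 'l'
  3. substitute 'e' -> 'u'  (+1)
  4. substitute 's' -> 'i'  (+1)
  5. substitute 'h' -> 'd'  (+1)
Total edit operations: 3
Edit distance = 3


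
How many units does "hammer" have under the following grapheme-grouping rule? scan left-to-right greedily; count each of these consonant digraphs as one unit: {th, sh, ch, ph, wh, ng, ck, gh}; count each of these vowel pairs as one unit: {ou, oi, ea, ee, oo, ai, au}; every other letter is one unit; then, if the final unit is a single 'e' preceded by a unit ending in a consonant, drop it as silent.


Word: "hammer" (6 letters)
Left-to-right scan:
  1. 'h' (letter)
  2. 'a' (letter)
  3. 'm' (letter)
  4. 'm' (letter)
  5. 'e' (letter)
  6. 'r' (letter)
Units from scan: 6
Sound units = 6 units


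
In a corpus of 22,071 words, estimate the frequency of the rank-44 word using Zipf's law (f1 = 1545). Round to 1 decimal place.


Zipf's law: f(r) = f(1) / r
f(1) = 1545
f(44) = 1545 / 44
= 35.1 occurrences


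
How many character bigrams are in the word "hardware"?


Word: "hardware" (length 8)
Number of 2-grams = length - 2 + 1 = 8 - 2 + 1
= 7


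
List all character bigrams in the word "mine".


Word: "mine" (length 4)
Number of bigrams = 4 - 2 + 1 = 3
  Position 0: "mi"
  Position 1: "in"
  Position 2: "ne"
Bigrams = "mi", "in", "ne"


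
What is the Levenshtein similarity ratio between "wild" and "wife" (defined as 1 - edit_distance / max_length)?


Word 1: "wild" (length 4)
Word 2: "wife" (length 4)
One optimal edit sequence:
  1. keep 'w'
  2. keep 'i'
  3. substitute 'l' -> 'f'  (+1)
  4. substitute 'd' -> 'e'  (+1)
Edit distance = 2
Max length = max(4, 4) = 4
Similarity = 1 - 2/4
= 0.5000


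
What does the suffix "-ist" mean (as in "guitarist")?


Suffix: -ist
As in: guitarist -> guitar + -ist
Meaning = one who practices


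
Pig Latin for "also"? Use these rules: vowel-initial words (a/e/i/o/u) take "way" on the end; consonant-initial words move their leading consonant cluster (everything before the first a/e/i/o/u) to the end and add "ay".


Word: "also"
Starts with vowel → add 'way'
Pig Latin = "alsoway"


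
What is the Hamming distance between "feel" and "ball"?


Comparing character by character (same length = 4):
  Pos 0: 'f' vs 'b' !=
  Pos 1: 'e' vs 'a' !=
  Pos 2: 'e' vs 'l' !=
  Pos 3: 'l' vs 'l' =
Hamming distance = 3


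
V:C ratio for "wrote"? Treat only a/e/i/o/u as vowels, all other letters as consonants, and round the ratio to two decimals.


Word: "wrote"
Vowels (a,e,i,o,u): 2
Consonants: 3
Ratio = 2/3
= 0.67


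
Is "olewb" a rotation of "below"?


Word: "below", Candidate: "olewb"
Method: check if candidate is substring of word+word
"belowbelow" contains "olewb"? No
Is rotation = No


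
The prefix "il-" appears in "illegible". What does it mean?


Prefix: il-
As in: illegible -> il- + legible
Meaning = not


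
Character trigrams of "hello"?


Word: "hello" (length 5)
Number of trigrams = 5 - 3 + 1 = 3
  Position 0: "hel"
  Position 1: "ell"
  Position 2: "llo"
Trigrams = "hel", "ell", "llo"


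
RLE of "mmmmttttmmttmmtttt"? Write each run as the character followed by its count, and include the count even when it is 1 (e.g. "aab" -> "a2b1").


String: "mmmmttttmmttmmtttt"
Scanning for consecutive runs:
  'm' x 4
  't' x 4
  'm' x 2
  't' x 2
  'm' x 2
  't' x 4
RLE = "m4t4m2t2m2t4"


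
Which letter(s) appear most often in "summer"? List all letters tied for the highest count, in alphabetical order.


Word: "summer"
Letter counts:
  'e': 1
  'm': 2
  'r': 1
  's': 1
  'u': 1
Maximum count = 2
Most frequent = 'm' (2 times each)


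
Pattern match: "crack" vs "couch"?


Pattern of "crack": [0, 1, 2, 0, 3]
Pattern of "couch": [0, 1, 2, 0, 3]
Patterns match
Same pattern = Yes


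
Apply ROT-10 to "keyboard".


Word: "keyboard"
Shift: 10
Each letter → (letter + shift) mod 26:
  'k' (10) + 10 = 20 → 'u'
  'e' (4) + 10 = 14 → 'o'
  'y' (24) + 10 = 8 → 'i'
  'b' (1) + 10 = 11 → 'l'
  'o' (14) + 10 = 24 → 'y'
  'a' (0) + 10 = 10 → 'k'
  'r' (17) + 10 = 1 → 'b'
  'd' (3) + 10 = 13 → 'n'
Result = "uoilykbn"


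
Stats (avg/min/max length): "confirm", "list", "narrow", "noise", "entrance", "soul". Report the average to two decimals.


Lengths: "confirm"=7, "list"=4, "narrow"=6, "noise"=5, "entrance"=8, "soul"=4
Sum = 34, Count = 6
Average = 34/6 = 5.67
= avg=5.67, min=4, max=8


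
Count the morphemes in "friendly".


Word: "friendly"
Morphemes: friend / -ly
Each morpheme carries meaning
= 2 morphemes


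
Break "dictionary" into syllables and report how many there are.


Word: "dictionary"
Syllable breakdown: dic-tion-ar-y
Counting: 4 parts
= 4 syllables


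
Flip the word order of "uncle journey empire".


Original: "uncle journey empire"
Words (1..n): uncle | journey | empire
Reversed (n..1): empire | journey | uncle
Result = "empire journey uncle"


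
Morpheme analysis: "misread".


Word: "misread"
Morphemes: mis- / read
Each morpheme carries meaning
= 2 morphemes


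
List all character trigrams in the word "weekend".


Word: "weekend" (length 7)
Number of trigrams = 7 - 3 + 1 = 5
  Position 0: "wee"
  Position 1: "eek"
  Position 2: "eke"
  Position 3: "ken"
  Position 4: "end"
Trigrams = "wee", "eek", "eke", "ken", "end"


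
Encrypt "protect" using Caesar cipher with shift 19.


Word: "protect"
Shift: 19
Each letter → (letter + shift) mod 26:
  'p' (15) + 19 = 8 → 'i'
  'r' (17) + 19 = 10 → 'k'
  'o' (14) + 19 = 7 → 'h'
  't' (19) + 19 = 12 → 'm'
  'e' (4) + 19 = 23 → 'x'
  'c' (2) + 19 = 21 → 'v'
  't' (19) + 19 = 12 → 'm'
Result = "ikhmxvm"


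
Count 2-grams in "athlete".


Word: "athlete" (length 7)
Number of 2-grams = length - 2 + 1 = 7 - 2 + 1
= 6


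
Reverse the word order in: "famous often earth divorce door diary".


Original: "famous often earth divorce door diary"
Words (1..n): famous | often | earth | divorce | door | diary
Reversed (n..1): diary | door | divorce | earth | often | famous
Result = "diary door divorce earth often famous"


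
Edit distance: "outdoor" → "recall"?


Word 1: "outdoor" (length 7)
Word 2: "recall" (length 6)
One optimal edit sequence (insert/delete/substitute each cost 1):
  1. delete 'o'  (+1)
  2. substitute 'u' -> 'r'  (+1)
  3. substitute 't' -> 'e'  (+1)
  4. substitute 'd' -> 'c'  (+1)
  5. substitute 'o' -> 'a'  (+1)
  6. substitute 'o' -> 'l'  (+1)
  7. substitute 'r' -> 'l'  (+1)
Total edit operations: 7
Edit distance = 7


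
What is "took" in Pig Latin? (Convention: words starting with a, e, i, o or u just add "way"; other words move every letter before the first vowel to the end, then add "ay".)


Word: "took"
Starts with consonant(s) → move to end, add 'ay'
Consonant cluster: "t"
Pig Latin = "ooktay"


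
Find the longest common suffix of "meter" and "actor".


Word 1: "meter"
Word 2: "actor"
Comparing from end:
  Pos -1: 'r' == 'r'
  Pos -2: 'e' != 'o' (stop)
LCS = "r" (length 1)


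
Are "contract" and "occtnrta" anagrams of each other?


Word 1: "contract" → sorted: accnortt
Word 2: "occtnrta" → sorted: accnortt
Same letters? accnortt == accnortt
Anagram = Yes


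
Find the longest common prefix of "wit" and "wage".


Word 1: "wit"
Word 2: "wage"
Comparing from start:
  Pos 0: 'w' == 'w'
  Pos 1: 'i' != 'a' (stop)
LCP = "w" (length 1)


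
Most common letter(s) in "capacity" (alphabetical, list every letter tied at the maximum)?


Word: "capacity"
Letter counts:
  'a': 2
  'c': 2
  'i': 1
  'p': 1
  't': 1
  'y': 1
Maximum count = 2
Most frequent = 'a', 'c' (2 times each)


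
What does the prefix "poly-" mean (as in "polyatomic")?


Prefix: poly-
Example: polyatomic = poly- + atomic
Meaning = many


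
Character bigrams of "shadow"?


Word: "shadow" (length 6)
Number of bigrams = 6 - 2 + 1 = 5
  Position 0: "sh"
  Position 1: "ha"
  Position 2: "ad"
  Position 3: "do"
  Position 4: "ow"
Bigrams = "sh", "ha", "ad", "do", "ow"


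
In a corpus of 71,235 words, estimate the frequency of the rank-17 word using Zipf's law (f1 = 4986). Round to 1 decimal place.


Zipf's law: f(r) = f(1) / r
f(1) = 4986
f(17) = 4986 / 17
= 293.3 occurrences


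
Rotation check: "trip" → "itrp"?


Word: "trip", Candidate: "itrp"
Method: check if candidate is substring of word+word
"triptrip" contains "itrp"? No
Is rotation = No


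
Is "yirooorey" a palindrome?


Word: "yirooorey"
Reversed: "yeroooriy"
Forward == Backward? yirooorey != yeroooriy
Palindrome = No


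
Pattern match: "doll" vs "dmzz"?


Pattern of "doll": [0, 1, 2, 2]
Pattern of "dmzz": [0, 1, 2, 2]
Patterns match
Same pattern = Yes


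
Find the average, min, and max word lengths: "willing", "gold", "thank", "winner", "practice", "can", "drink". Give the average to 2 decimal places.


Lengths: "willing"=7, "gold"=4, "thank"=5, "winner"=6, "practice"=8, "can"=3, "drink"=5
Sum = 38, Count = 7
Average = 38/7 = 5.43
= avg=5.43, min=3, max=8


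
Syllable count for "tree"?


Word: "tree"
Syllable breakdown: tree
Counting: 1 part
= 1 syllable


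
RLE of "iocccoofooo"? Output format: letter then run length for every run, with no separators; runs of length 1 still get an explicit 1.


String: "iocccoofooo"
Scanning for consecutive runs:
  'i' x 1
  'o' x 1
  'c' x 3
  'o' x 2
  'f' x 1
  'o' x 3
RLE = "i1o1c3o2f1o3"


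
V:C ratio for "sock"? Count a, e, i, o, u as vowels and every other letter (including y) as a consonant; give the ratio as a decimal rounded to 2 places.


Word: "sock"
Vowels (a,e,i,o,u): 1
Consonants: 3
Ratio = 1/3
= 0.33


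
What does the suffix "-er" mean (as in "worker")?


Suffix: -er
As in: worker -> work + -er
Meaning = one who / more


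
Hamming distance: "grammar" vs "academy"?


Comparing character by character (same length = 7):
  Pos 0: 'g' vs 'a' !=
  Pos 1: 'r' vs 'c' !=
  Pos 2: 'a' vs 'a' =
  Pos 3: 'm' vs 'd' !=
  Pos 4: 'm' vs 'e' !=
  Pos 5: 'a' vs 'm' !=
  Pos 6: 'r' vs 'y' !=
Hamming distance = 6


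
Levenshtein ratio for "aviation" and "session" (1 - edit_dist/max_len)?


Word 1: "aviation" (length 8)
Word 2: "session" (length 7)
One optimal edit sequence:
  1. delete 'a'  (+1)
  2. substitute 'v' -> 's'  (+1)
  3. substitute 'i' -> 'e'  (+1)
  4. substitute 'a' -> 's'  (+1)
  5. substitute 't' -> 's'  (+1)
  6. keep 'i'
  7. keep 'o'
  8. keep 'n'
Edit distance = 5
Max length = max(8, 7) = 8
Similarity = 1 - 5/8
= 0.3750


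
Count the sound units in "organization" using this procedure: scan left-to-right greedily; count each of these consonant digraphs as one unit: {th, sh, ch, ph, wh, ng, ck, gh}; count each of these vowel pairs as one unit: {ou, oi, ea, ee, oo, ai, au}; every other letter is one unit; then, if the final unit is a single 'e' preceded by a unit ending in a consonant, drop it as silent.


Word: "organization" (12 letters)
Left-to-right scan:
  1. 'o' (letter)
  2. 'r' (letter)
  3. 'g' (letter)
  4. 'a' (letter)
  5. 'n' (letter)
  6. 'i' (letter)
  7. 'z' (letter)
  8. 'a' (letter)
  9. 't' (letter)
  10. 'i' (letter)
  11. 'o' (letter)
  12. 'n' (letter)
Units from scan: 12
Sound units = 12 units


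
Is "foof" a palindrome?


Word: "foof"
Reversed: "foof"
Forward == Backward? foof == foof
Palindrome = Yes


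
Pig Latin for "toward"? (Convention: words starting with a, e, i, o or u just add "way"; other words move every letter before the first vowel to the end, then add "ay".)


Word: "toward"
Starts with consonant(s) → move to end, add 'ay'
Consonant cluster: "t"
Pig Latin = "owardtay"


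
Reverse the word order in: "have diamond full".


Original: "have diamond full"
Words (1..n): have | diamond | full
Reversed (n..1): full | diamond | have
Result = "full diamond have"


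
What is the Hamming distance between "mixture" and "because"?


Comparing character by character (same length = 7):
  Pos 0: 'm' vs 'b' !=
  Pos 1: 'i' vs 'e' !=
  Pos 2: 'x' vs 'c' !=
  Pos 3: 't' vs 'a' !=
  Pos 4: 'u' vs 'u' =
  Pos 5: 'r' vs 's' !=
  Pos 6: 'e' vs 'e' =
Hamming distance = 5


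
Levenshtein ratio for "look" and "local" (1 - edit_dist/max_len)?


Word 1: "look" (length 4)
Word 2: "local" (length 5)
One optimal edit sequence:
  1. keep 'l'
  2. keep 'o'
  3. insert 'c'  (+1)
  4. substitute 'o' -> 'a'  (+1)
  5. substitute 'k' -> 'l'  (+1)
Edit distance = 3
Max length = max(4, 5) = 5
Similarity = 1 - 3/5
= 0.4000


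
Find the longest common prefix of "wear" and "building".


Word 1: "wear"
Word 2: "building"
Comparing from start:
  Pos 0: 'w' != 'b' (stop)
LCP = "" (length 0)


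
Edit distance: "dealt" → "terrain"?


Word 1: "dealt" (length 5)
Word 2: "terrain" (length 7)
One optimal edit sequence (insert/delete/substitute each cost 1):
  1. substitute 'd' -> 't'  (+1)
  2. keep 'e'
  3. insert 'r'  (+1)
  4. insert 'r'  (+1)
  5. keep 'a'
  6. substitute 'l' -> 'i'  (+1)
  7. substitute 't' -> 'n'  (+1)
Total edit operations: 5
Edit distance = 5


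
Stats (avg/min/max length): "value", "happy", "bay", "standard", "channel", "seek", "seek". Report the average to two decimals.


Lengths: "value"=5, "happy"=5, "bay"=3, "standard"=8, "channel"=7, "seek"=4, "seek"=4
Sum = 36, Count = 7
Average = 36/7 = 5.14
= avg=5.14, min=3, max=8


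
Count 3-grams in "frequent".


Word: "frequent" (length 8)
Number of 3-grams = length - 3 + 1 = 8 - 3 + 1
= 6


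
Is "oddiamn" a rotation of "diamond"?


Word: "diamond", Candidate: "oddiamn"
Method: check if candidate is substring of word+word
"diamonddiamond" contains "oddiamn"? No
Is rotation = No


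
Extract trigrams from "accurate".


Word: "accurate" (length 8)
Number of trigrams = 8 - 3 + 1 = 6
  Position 0: "acc"
  Position 1: "ccu"
  Position 2: "cur"
  Position 3: "ura"
  Position 4: "rat"
  Position 5: "ate"
Trigrams = "acc", "ccu", "cur", "ura", "rat", "ate"


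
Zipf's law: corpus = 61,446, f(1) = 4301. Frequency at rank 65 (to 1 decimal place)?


Zipf's law: f(r) = f(1) / r
f(1) = 4301
f(65) = 4301 / 65
= 66.2 occurrences


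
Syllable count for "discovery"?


Word: "discovery"
Syllable breakdown: dis · cov · er · y
Counting: 4 parts
= 4 syllables


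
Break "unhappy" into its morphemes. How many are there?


Word: "unhappy"
Morphemes: un- + happy
Each morpheme carries meaning
= 2 morphemes


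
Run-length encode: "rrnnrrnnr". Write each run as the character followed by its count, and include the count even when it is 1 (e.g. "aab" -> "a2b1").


String: "rrnnrrnnr"
Scanning for consecutive runs:
  'r' x 2
  'n' x 2
  'r' x 2
  'n' x 2
  'r' x 1
RLE = "r2n2r2n2r1"


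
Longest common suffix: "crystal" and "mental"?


Word 1: "crystal"
Word 2: "mental"
Comparing from end:
  Pos -1: 'l' == 'l'
  Pos -2: 'a' == 'a'
  Pos -3: 't' == 't'
  Pos -4: 's' != 'n' (stop)
LCS = "tal" (length 3)


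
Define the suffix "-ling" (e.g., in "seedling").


Suffix: -ling
Example: seedling (seed + -ling)
Meaning = small / young


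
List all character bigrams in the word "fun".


Word: "fun" (length 3)
Number of bigrams = 3 - 2 + 1 = 2
  Position 0: "fu"
  Position 1: "un"
Bigrams = "fu", "un"


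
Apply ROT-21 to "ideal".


Word: "ideal"
Shift: 21
Each letter → (letter + shift) mod 26:
  'i' (8) + 21 = 3 → 'd'
  'd' (3) + 21 = 24 → 'y'
  'e' (4) + 21 = 25 → 'z'
  'a' (0) + 21 = 21 → 'v'
  'l' (11) + 21 = 6 → 'g'
Result = "dyzvg"


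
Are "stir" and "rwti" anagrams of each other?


Word 1: "stir" → sorted: irst
Word 2: "rwti" → sorted: irtw
Same letters? irst != irtw
Anagram = No


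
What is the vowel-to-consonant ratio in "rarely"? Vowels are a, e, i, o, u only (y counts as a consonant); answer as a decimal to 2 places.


Word: "rarely"
Vowels (a,e,i,o,u): 2
Consonants: 4
Ratio = 2/4
= 0.50


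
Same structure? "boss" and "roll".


Pattern of "boss": [0, 1, 2, 2]
Pattern of "roll": [0, 1, 2, 2]
Patterns match
Same pattern = Yes


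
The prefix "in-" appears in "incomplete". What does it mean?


Prefix: in-
Example: incomplete (in- + complete)
Meaning = not / into


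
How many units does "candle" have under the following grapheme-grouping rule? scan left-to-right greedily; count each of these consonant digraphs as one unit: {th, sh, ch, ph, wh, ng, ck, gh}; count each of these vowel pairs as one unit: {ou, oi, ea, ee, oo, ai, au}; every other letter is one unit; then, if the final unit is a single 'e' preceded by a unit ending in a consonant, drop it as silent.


Word: "candle" (6 letters)
Left-to-right scan:
  [1] 'c' (letter)
  [2] 'a' (letter)
  [3] 'n' (letter)
  [4] 'd' (letter)
  [5] 'l' (letter)
  [6] 'e' (letter)
Units from scan: 6
Final unit is 'e' after a consonant -> drop as silent (-1)
Sound units = 5 units


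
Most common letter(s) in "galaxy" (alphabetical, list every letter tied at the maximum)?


Word: "galaxy"
Letter counts:
  'a': 2
  'g': 1
  'l': 1
  'x': 1
  'y': 1
Maximum count = 2
Most frequent = 'a' (2 times each)


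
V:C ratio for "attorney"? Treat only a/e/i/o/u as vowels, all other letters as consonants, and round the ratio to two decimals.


Word: "attorney"
Vowels (a,e,i,o,u): 3
Consonants: 5
Ratio = 3/5
= 0.60


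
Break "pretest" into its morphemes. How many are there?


Word: "pretest"
Morphemes: pre- / test
Each morpheme carries meaning
= 2 morphemes


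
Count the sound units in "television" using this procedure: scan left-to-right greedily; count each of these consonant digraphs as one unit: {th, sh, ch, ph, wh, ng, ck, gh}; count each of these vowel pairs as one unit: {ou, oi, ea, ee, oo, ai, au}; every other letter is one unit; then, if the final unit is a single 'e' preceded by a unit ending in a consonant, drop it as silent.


Word: "television" (10 letters)
Left-to-right scan:
  (1) 't' (letter)
  (2) 'e' (letter)
  (3) 'l' (letter)
  (4) 'e' (letter)
  (5) 'v' (letter)
  (6) 'i' (letter)
  (7) 's' (letter)
  (8) 'i' (letter)
  (9) 'o' (letter)
  (10) 'n' (letter)
Units from scan: 10
Sound units = 10 units


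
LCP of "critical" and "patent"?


Word 1: "critical"
Word 2: "patent"
Comparing from start:
  Pos 0: 'c' != 'p' (stop)
LCP = "" (length 0)


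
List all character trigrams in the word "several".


Word: "several" (length 7)
Number of trigrams = 7 - 3 + 1 = 5
  Position 0: "sev"
  Position 1: "eve"
  Position 2: "ver"
  Position 3: "era"
  Position 4: "ral"
Trigrams = "sev", "eve", "ver", "era", "ral"


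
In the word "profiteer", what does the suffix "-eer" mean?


Suffix: -eer
Example: profiteer (profit + -eer)
Meaning = one who is concerned with


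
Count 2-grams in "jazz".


Word: "jazz" (length 4)
Number of 2-grams = length - 2 + 1 = 4 - 2 + 1
= 3


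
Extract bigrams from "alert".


Word: "alert" (length 5)
Number of bigrams = 5 - 2 + 1 = 4
  Position 0: "al"
  Position 1: "le"
  Position 2: "er"
  Position 3: "rt"
Bigrams = "al", "le", "er", "rt"


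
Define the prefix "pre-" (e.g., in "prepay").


Prefix: pre-
As in: prepay -> pre- + pay
Meaning = before


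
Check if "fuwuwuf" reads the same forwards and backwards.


Word: "fuwuwuf"
Reversed: "fuwuwuf"
Forward == Backward? fuwuwuf == fuwuwuf
Palindrome = Yes


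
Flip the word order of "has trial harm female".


Original: "has trial harm female"
Words (1..n): has | trial | harm | female
Reversed (n..1): female | harm | trial | has
Result = "female harm trial has"


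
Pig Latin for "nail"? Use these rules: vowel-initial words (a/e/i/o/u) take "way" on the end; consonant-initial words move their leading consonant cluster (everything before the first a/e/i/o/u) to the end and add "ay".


Word: "nail"
Starts with consonant(s) → move to end, add 'ay'
Consonant cluster: "n"
Pig Latin = "ailnay"


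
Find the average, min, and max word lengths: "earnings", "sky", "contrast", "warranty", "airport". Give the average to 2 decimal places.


Lengths: "earnings"=8, "sky"=3, "contrast"=8, "warranty"=8, "airport"=7
Sum = 34, Count = 5
Average = 34/5 = 6.80
= avg=6.80, min=3, max=8


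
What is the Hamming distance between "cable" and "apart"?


Comparing character by character (same length = 5):
  Pos 0: 'c' vs 'a' !=
  Pos 1: 'a' vs 'p' !=
  Pos 2: 'b' vs 'a' !=
  Pos 3: 'l' vs 'r' !=
  Pos 4: 'e' vs 't' !=
Hamming distance = 5


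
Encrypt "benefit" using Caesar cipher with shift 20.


Word: "benefit"
Shift: 20
Each letter → (letter + shift) mod 26:
  'b' (1) + 20 = 21 → 'v'
  'e' (4) + 20 = 24 → 'y'
  'n' (13) + 20 = 7 → 'h'
  'e' (4) + 20 = 24 → 'y'
  'f' (5) + 20 = 25 → 'z'
  'i' (8) + 20 = 2 → 'c'
  't' (19) + 20 = 13 → 'n'
Result = "vyhyzcn"


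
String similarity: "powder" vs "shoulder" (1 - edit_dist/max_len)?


Word 1: "powder" (length 6)
Word 2: "shoulder" (length 8)
One optimal edit sequence:
  1. insert 's'  (+1)
  2. substitute 'p' -> 'h'  (+1)
  3. keep 'o'
  4. insert 'u'  (+1)
  5. substitute 'w' -> 'l'  (+1)
  6. keep 'd'
  7. keep 'e'
  8. keep 'r'
Edit distance = 4
Max length = max(6, 8) = 8
Similarity = 1 - 4/8
= 0.5000


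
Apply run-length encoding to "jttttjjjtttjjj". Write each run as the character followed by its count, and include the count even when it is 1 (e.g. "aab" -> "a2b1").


String: "jttttjjjtttjjj"
Scanning for consecutive runs:
  'j' x 1
  't' x 4
  'j' x 3
  't' x 3
  'j' x 3
RLE = "j1t4j3t3j3"


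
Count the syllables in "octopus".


Word: "octopus"
Syllable breakdown: oc | to | pus
Counting: 3 parts
= 3 syllables


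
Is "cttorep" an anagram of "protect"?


Word 1: "protect" → sorted: ceoprtt
Word 2: "cttorep" → sorted: ceoprtt
Same letters? ceoprtt == ceoprtt
Anagram = Yes


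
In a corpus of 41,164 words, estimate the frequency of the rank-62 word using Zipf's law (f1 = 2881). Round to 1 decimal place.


Zipf's law: f(r) = f(1) / r
f(1) = 2881
f(62) = 2881 / 62
= 46.5 occurrences


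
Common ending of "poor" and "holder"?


Word 1: "poor"
Word 2: "holder"
Comparing from end:
  Pos -1: 'r' == 'r'
  Pos -2: 'o' != 'e' (stop)
LCS = "r" (length 1)


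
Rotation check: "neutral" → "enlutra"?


Word: "neutral", Candidate: "enlutra"
Method: check if candidate is substring of word+word
"neutralneutral" contains "enlutra"? No
Is rotation = No


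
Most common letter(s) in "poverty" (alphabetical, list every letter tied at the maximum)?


Word: "poverty"
Letter counts:
  'e': 1
  'o': 1
  'p': 1
  'r': 1
  't': 1
  'v': 1
  'y': 1
Maximum count = 1
Most frequent = 'e', 'o', 'p', 'r', 't', 'v', 'y' (1 time each)


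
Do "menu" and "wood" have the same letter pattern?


Pattern of "menu": [0, 1, 2, 3]
Pattern of "wood": [0, 1, 1, 2]
Patterns do not match
Same pattern = No


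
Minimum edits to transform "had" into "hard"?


Word 1: "had" (length 3)
Word 2: "hard" (length 4)
One optimal edit sequence (insert/delete/substitute each cost 1):
  1. keep 'h'
  2. keep 'a'
  3. insert 'r'  (+1)
  4. keep 'd'
Total edit operations: 1
Edit distance = 1


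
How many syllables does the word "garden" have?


Word: "garden"
Syllable breakdown: gar / den
Counting: 2 parts
= 2 syllables


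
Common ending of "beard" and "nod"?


Word 1: "beard"
Word 2: "nod"
Comparing from end:
  Pos -1: 'd' == 'd'
  Pos -2: 'r' != 'o' (stop)
LCS = "d" (length 1)


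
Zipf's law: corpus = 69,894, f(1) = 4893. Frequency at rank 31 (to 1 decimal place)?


Zipf's law: f(r) = f(1) / r
f(1) = 4893
f(31) = 4893 / 31
= 157.8 occurrences


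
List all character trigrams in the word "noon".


Word: "noon" (length 4)
Number of trigrams = 4 - 3 + 1 = 2
  Position 0: "noo"
  Position 1: "oon"
Trigrams = "noo", "oon"


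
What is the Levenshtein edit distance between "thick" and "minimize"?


Word 1: "thick" (length 5)
Word 2: "minimize" (length 8)
One optimal edit sequence (insert/delete/substitute each cost 1):
  1. insert 'm'  (+1)
  2. insert 'i'  (+1)
  3. insert 'n'  (+1)
  4. substitute 't' -> 'i'  (+1)
  5. substitute 'h' -> 'm'  (+1)
  6. keep 'i'
  7. substitute 'c' -> 'z'  (+1)
  8. substitute 'k' -> 'e'  (+1)
Total edit operations: 7
Edit distance = 7


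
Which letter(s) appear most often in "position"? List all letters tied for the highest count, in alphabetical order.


Word: "position"
Letter counts:
  'i': 2
  'n': 1
  'o': 2
  'p': 1
  's': 1
  't': 1
Maximum count = 2
Most frequent = 'i', 'o' (2 times each)


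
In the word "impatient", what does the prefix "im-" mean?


Prefix: im-
As in: impatient -> im- + patient
Meaning = not / into


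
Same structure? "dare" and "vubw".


Pattern of "dare": [0, 1, 2, 3]
Pattern of "vubw": [0, 1, 2, 3]
Patterns match
Same pattern = Yes


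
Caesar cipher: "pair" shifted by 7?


Word: "pair"
Shift: 7
Each letter → (letter + shift) mod 26:
  'p' (15) + 7 = 22 → 'w'
  'a' (0) + 7 = 7 → 'h'
  'i' (8) + 7 = 15 → 'p'
  'r' (17) + 7 = 24 → 'y'
Result = "whpy"


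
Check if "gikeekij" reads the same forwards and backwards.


Word: "gikeekij"
Reversed: "jikeekig"
Forward == Backward? gikeekij != jikeekig
Palindrome = No


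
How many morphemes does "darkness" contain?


Word: "darkness"
Morphemes: dark / -ness
Each morpheme carries meaning
= 2 morphemes


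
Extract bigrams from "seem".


Word: "seem" (length 4)
Number of bigrams = 4 - 2 + 1 = 3
  Position 0: "se"
  Position 1: "ee"
  Position 2: "em"
Bigrams = "se", "ee", "em"


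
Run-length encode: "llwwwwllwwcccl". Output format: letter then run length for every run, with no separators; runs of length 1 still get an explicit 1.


String: "llwwwwllwwcccl"
Scanning for consecutive runs:
  'l' x 2
  'w' x 4
  'l' x 2
  'w' x 2
  'c' x 3
  'l' x 1
RLE = "l2w4l2w2c3l1"


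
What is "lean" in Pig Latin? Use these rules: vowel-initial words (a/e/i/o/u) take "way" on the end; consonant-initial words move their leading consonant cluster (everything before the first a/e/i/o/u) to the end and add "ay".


Word: "lean"
Starts with consonant(s) → move to end, add 'ay'
Consonant cluster: "l"
Pig Latin = "eanlay"


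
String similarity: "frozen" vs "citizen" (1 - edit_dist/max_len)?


Word 1: "frozen" (length 6)
Word 2: "citizen" (length 7)
One optimal edit sequence:
  1. insert 'c'  (+1)
  2. substitute 'f' -> 'i'  (+1)
  3. substitute 'r' -> 't'  (+1)
  4. substitute 'o' -> 'i'  (+1)
  5. keep 'z'
  6. keep 'e'
  7. keep 'n'
Edit distance = 4
Max length = max(6, 7) = 7
Similarity = 1 - 4/7
= 0.4286


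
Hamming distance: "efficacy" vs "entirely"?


Comparing character by character (same length = 8):
  Pos 0: 'e' vs 'e' =
  Pos 1: 'f' vs 'n' !=
  Pos 2: 'f' vs 't' !=
  Pos 3: 'i' vs 'i' =
  Pos 4: 'c' vs 'r' !=
  Pos 5: 'a' vs 'e' !=
  Pos 6: 'c' vs 'l' !=
  Pos 7: 'y' vs 'y' =
Hamming distance = 5


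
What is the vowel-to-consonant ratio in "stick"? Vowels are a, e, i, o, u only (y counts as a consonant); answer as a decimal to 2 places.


Word: "stick"
Vowels (a,e,i,o,u): 1
Consonants: 4
Ratio = 1/4
= 0.25


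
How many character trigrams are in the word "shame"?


Word: "shame" (length 5)
Number of 3-grams = length - 3 + 1 = 5 - 3 + 1
= 3


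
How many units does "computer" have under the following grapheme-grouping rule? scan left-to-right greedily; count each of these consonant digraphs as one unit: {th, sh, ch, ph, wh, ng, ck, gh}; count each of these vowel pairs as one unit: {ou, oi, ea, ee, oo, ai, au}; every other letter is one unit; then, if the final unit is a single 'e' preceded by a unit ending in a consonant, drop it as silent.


Word: "computer" (8 letters)
Left-to-right scan:
  1. 'c' (letter)
  2. 'o' (letter)
  3. 'm' (letter)
  4. 'p' (letter)
  5. 'u' (letter)
  6. 't' (letter)
  7. 'e' (letter)
  8. 'r' (letter)
Units from scan: 8
Sound units = 8 units


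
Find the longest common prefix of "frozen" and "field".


Word 1: "frozen"
Word 2: "field"
Comparing from start:
  Pos 0: 'f' == 'f'
  Pos 1: 'r' != 'i' (stop)
LCP = "f" (length 1)


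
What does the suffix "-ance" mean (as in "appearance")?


Suffix: -ance
As in: appearance -> appear + -ance
Meaning = state of


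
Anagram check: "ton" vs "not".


Word 1: "ton" → sorted: not
Word 2: "not" → sorted: not
Same letters? not == not
Anagram = Yes


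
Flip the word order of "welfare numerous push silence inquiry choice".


Original: "welfare numerous push silence inquiry choice"
Words (1..n): welfare | numerous | push | silence | inquiry | choice
Reversed (n..1): choice | inquiry | silence | push | numerous | welfare
Result = "choice inquiry silence push numerous welfare"


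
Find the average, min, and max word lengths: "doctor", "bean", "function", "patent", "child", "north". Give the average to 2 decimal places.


Lengths: "doctor"=6, "bean"=4, "function"=8, "patent"=6, "child"=5, "north"=5
Sum = 34, Count = 6
Average = 34/6 = 5.67
= avg=5.67, min=4, max=8


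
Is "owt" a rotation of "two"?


Word: "two", Candidate: "owt"
Method: check if candidate is substring of word+word
"twotwo" contains "owt"? No
Is rotation = No


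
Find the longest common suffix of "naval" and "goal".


Word 1: "naval"
Word 2: "goal"
Comparing from end:
  Pos -1: 'l' == 'l'
  Pos -2: 'a' == 'a'
  Pos -3: 'v' != 'o' (stop)
LCS = "al" (length 2)


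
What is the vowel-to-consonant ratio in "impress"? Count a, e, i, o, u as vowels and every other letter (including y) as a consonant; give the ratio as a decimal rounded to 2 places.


Word: "impress"
Vowels (a,e,i,o,u): 2
Consonants: 5
Ratio = 2/5
= 0.40


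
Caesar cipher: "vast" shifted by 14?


Word: "vast"
Shift: 14
Each letter → (letter + shift) mod 26:
  'v' (21) + 14 = 9 → 'j'
  'a' (0) + 14 = 14 → 'o'
  's' (18) + 14 = 6 → 'g'
  't' (19) + 14 = 7 → 'h'
Result = "jogh"


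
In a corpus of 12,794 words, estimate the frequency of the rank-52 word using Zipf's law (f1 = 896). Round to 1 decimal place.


Zipf's law: f(r) = f(1) / r
f(1) = 896
f(52) = 896 / 52
= 17.2 occurrences


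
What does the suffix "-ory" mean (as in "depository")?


Suffix: -ory
Example: depository = deposit + -ory
Meaning = relating to / place for


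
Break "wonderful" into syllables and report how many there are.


Word: "wonderful"
Syllable breakdown: won · der · ful
Counting: 3 parts
= 3 syllables


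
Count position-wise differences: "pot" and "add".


Comparing character by character (same length = 3):
  Pos 0: 'p' vs 'a' !=
  Pos 1: 'o' vs 'd' !=
  Pos 2: 't' vs 'd' !=
Hamming distance = 3


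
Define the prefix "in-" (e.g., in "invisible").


Prefix: in-
Example: invisible (in- + visible)
Meaning = not / into


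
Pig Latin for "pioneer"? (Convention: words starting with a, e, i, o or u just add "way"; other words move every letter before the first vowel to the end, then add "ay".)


Word: "pioneer"
Starts with consonant(s) → move to end, add 'ay'
Consonant cluster: "p"
Pig Latin = "ioneerpay"


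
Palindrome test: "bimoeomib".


Word: "bimoeomib"
Reversed: "bimoeomib"
Forward == Backward? bimoeomib == bimoeomib
Palindrome = Yes


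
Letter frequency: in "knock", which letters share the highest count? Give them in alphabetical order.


Word: "knock"
Letter counts:
  'c': 1
  'k': 2
  'n': 1
  'o': 1
Maximum count = 2
Most frequent = 'k' (2 times each)


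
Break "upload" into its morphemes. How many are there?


Word: "upload"
Morphemes: up- / load
Each morpheme carries meaning
= 2 morphemes


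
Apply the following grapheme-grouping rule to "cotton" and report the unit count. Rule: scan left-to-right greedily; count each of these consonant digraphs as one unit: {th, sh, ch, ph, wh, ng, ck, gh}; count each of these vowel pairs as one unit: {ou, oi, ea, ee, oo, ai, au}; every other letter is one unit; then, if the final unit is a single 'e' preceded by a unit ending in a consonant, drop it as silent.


Word: "cotton" (6 letters)
Left-to-right scan:
  (1) 'c' (letter)
  (2) 'o' (letter)
  (3) 't' (letter)
  (4) 't' (letter)
  (5) 'o' (letter)
  (6) 'n' (letter)
Units from scan: 6
Sound units = 6 units
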